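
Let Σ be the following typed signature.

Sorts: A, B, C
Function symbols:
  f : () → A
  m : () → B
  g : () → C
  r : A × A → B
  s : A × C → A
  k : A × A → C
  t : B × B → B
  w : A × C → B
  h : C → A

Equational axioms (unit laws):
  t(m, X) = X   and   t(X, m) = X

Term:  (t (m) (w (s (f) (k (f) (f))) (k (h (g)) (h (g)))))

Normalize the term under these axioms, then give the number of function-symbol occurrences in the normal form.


1. (t (m) (w (s (f) (k (f) (f))) (k (h (g)) (h (g)))))  →  (w (s (f) (k (f) (f))) (k (h (g)) (h (g))))
normal form: (w (s (f) (k (f) (f))) (k (h (g)) (h (g))))

size = 11


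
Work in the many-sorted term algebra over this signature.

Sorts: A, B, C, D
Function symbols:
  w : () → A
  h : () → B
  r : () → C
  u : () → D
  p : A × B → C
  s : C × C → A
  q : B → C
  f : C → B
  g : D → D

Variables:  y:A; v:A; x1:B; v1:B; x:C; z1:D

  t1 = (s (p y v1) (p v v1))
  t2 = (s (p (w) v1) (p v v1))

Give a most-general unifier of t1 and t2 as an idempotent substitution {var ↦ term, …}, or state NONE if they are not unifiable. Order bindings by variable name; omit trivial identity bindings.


{y ↦ (w)}


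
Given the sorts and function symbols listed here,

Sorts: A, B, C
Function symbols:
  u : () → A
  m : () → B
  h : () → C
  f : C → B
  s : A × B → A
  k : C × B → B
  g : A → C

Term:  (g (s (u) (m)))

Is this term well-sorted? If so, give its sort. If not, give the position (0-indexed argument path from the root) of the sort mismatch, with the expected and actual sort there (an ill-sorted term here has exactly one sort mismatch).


well-sorted; sort = C

    (u) : A
    (m) : B
  (s (u) (m)) : A
(g (s (u) (m))) : C


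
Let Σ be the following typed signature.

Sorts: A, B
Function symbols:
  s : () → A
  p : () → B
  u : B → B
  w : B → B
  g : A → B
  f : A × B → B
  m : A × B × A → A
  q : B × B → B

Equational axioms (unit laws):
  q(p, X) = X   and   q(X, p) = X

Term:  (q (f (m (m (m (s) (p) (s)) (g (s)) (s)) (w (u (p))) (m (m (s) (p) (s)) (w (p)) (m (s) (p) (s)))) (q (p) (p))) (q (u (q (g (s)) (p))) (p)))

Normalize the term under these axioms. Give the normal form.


1. (q (f (m (m (m (s) (p) (s)) (g (s)) (s)) (w (u (p))) (m (m (s) (p) (s)) (w (p)) (m (s) (p) (s)))) (q (p) (p))) (q (u (q (g (s)) (p))) (p)))  →  (q (f (m (m (m (s) (p) (s)) (g (s)) (s)) (w (u (p))) (m (m (s) (p) (s)) (w (p)) (m (s) (p) (s)))) (p)) (q (u (q (g (s)) (p))) (p)))
2. (q (f (m (m (m (s) (p) (s)) (g (s)) (s)) (w (u (p))) (m (m (s) (p) (s)) (w (p)) (m (s) (p) (s)))) (p)) (q (u (q (g (s)) (p))) (p)))  →  (q (f (m (m (m (s) (p) (s)) (g (s)) (s)) (w (u (p))) (m (m (s) (p) (s)) (w (p)) (m (s) (p) (s)))) (p)) (u (q (g (s)) (p))))
3. (q (f (m (m (m (s) (p) (s)) (g (s)) (s)) (w (u (p))) (m (m (s) (p) (s)) (w (p)) (m (s) (p) (s)))) (p)) (u (q (g (s)) (p))))  →  (q (f (m (m (m (s) (p) (s)) (g (s)) (s)) (w (u (p))) (m (m (s) (p) (s)) (w (p)) (m (s) (p) (s)))) (p)) (u (g (s))))

normal form = (q (f (m (m (m (s) (p) (s)) (g (s)) (s)) (w (u (p))) (m (m (s) (p) (s)) (w (p)) (m (s) (p) (s)))) (p)) (u (g (s))))


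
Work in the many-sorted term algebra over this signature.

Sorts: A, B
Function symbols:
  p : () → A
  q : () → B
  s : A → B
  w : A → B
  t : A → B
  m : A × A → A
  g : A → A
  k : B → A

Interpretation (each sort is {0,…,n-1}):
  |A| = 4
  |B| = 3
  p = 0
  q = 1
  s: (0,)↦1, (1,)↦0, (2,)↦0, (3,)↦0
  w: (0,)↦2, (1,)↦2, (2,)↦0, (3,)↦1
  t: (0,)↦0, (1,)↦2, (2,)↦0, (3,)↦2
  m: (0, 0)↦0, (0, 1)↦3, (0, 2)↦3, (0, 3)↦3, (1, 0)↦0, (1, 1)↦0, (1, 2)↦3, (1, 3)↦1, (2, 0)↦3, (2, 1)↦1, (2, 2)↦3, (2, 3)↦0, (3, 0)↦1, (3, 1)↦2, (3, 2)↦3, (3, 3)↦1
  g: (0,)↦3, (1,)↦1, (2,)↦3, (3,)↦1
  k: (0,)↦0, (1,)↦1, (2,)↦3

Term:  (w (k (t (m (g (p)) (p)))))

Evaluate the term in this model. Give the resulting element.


  p = 0
  (g (p)) = g(0,) = 3
  p = 0
  (m (g (p)) (p)) = m(3, 0) = 1
  (t (m (g (p)) (p))) = t(1,) = 2
  (k (t (m (g (p)) (p)))) = k(2,) = 3
  (w (k (t (m (g (p)) (p))))) = w(3,) = 1

value = 1


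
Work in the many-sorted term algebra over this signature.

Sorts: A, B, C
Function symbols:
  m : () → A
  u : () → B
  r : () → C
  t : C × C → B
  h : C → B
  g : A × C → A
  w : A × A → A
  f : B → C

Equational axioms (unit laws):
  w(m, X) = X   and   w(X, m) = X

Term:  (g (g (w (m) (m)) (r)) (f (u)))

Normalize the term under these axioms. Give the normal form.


normal form = (g (g (m) (r)) (f (u)))

1. (g (g (w (m) (m)) (r)) (f (u)))  →  (g (g (m) (r)) (f (u)))


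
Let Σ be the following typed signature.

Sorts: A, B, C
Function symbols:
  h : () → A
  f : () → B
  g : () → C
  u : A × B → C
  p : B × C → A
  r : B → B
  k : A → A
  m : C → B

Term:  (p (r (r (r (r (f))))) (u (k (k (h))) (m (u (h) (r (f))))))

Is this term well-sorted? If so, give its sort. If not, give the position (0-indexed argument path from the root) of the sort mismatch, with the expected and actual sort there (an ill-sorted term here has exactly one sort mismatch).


          (f) : B
        (r (f)) : B
      (r (r (f))) : B
    (r (r (r (f)))) : B
  (r (r (r (r (f))))) : B
        (h) : A
      (k (h)) : A
    (k (k (h))) : A
        (h) : A
          (f) : B
        (r (f)) : B
      (u (h) (r (f))) : C
    (m (u (h) (r (f)))) : B
  (u (k (k (h))) (m (u (h) (r (f))))) : C
(p (r (r (r (r (f))))) (u (k (k (h))) (m (u (h) (r (f)))))) : A

well-sorted; sort = A


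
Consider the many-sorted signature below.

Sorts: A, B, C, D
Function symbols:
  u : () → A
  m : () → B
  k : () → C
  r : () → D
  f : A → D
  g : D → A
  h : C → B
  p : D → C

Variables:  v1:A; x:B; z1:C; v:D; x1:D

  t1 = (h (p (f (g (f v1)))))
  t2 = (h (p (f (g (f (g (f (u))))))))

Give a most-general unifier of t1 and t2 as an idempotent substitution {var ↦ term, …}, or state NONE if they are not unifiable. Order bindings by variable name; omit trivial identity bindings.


{v1 ↦ (g (f (u)))}


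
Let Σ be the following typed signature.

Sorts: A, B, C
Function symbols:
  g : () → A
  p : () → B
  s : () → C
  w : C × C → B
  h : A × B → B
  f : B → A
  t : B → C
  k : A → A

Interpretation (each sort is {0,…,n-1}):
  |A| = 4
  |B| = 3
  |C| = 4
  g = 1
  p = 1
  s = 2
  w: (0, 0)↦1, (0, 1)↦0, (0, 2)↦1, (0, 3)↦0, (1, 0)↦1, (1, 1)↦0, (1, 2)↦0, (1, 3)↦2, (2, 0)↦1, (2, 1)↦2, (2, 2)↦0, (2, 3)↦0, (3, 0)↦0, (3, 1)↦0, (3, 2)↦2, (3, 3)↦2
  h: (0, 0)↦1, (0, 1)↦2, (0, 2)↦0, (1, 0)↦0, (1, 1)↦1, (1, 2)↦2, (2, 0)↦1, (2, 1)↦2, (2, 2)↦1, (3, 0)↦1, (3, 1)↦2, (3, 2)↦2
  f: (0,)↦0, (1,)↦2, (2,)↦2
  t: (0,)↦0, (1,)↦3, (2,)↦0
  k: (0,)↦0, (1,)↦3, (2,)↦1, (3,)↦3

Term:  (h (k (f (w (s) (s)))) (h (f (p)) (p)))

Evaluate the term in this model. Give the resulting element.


value = 0

  s = 2
  s = 2
  (w (s) (s)) = w(2, 2) = 0
  (f (w (s) (s))) = f(0,) = 0
  (k (f (w (s) (s)))) = k(0,) = 0
  p = 1
  (f (p)) = f(1,) = 2
  p = 1
  (h (f (p)) (p)) = h(2, 1) = 2
  (h (k (f (w (s) (s)))) (h (f (p)) (p))) = h(0, 2) = 0


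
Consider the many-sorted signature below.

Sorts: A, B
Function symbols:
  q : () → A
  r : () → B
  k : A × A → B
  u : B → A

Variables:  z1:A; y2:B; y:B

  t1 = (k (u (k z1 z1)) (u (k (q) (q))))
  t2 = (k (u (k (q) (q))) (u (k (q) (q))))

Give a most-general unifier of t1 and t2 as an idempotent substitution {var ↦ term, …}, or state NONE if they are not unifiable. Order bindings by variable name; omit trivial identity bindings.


{z1 ↦ (q)}


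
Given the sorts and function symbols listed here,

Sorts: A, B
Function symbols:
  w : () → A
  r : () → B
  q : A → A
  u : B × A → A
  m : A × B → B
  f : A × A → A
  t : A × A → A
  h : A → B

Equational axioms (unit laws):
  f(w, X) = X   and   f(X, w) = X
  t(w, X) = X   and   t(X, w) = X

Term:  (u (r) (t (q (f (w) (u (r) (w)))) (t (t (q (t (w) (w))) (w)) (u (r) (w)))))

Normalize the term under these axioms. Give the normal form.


normal form = (u (r) (t (q (u (r) (w))) (t (q (w)) (u (r) (w)))))

1. (u (r) (t (q (f (w) (u (r) (w)))) (t (t (q (t (w) (w))) (w)) (u (r) (w)))))  →  (u (r) (t (q (u (r) (w))) (t (t (q (t (w) (w))) (w)) (u (r) (w)))))
2. (u (r) (t (q (u (r) (w))) (t (t (q (t (w) (w))) (w)) (u (r) (w)))))  →  (u (r) (t (q (u (r) (w))) (t (q (t (w) (w))) (u (r) (w)))))
3. (u (r) (t (q (u (r) (w))) (t (q (t (w) (w))) (u (r) (w)))))  →  (u (r) (t (q (u (r) (w))) (t (q (w)) (u (r) (w)))))


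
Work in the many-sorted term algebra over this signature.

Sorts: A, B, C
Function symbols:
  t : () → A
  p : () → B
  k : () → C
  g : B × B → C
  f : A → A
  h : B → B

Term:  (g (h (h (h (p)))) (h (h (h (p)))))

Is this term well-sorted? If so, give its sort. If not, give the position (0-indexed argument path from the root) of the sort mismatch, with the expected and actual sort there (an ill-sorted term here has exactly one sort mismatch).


well-sorted; sort = C

        (p) : B
      (h (p)) : B
    (h (h (p))) : B
  (h (h (h (p)))) : B
        (p) : B
      (h (p)) : B
    (h (h (p))) : B
  (h (h (h (p)))) : B
(g (h (h (h (p)))) (h (h (h (p))))) : C


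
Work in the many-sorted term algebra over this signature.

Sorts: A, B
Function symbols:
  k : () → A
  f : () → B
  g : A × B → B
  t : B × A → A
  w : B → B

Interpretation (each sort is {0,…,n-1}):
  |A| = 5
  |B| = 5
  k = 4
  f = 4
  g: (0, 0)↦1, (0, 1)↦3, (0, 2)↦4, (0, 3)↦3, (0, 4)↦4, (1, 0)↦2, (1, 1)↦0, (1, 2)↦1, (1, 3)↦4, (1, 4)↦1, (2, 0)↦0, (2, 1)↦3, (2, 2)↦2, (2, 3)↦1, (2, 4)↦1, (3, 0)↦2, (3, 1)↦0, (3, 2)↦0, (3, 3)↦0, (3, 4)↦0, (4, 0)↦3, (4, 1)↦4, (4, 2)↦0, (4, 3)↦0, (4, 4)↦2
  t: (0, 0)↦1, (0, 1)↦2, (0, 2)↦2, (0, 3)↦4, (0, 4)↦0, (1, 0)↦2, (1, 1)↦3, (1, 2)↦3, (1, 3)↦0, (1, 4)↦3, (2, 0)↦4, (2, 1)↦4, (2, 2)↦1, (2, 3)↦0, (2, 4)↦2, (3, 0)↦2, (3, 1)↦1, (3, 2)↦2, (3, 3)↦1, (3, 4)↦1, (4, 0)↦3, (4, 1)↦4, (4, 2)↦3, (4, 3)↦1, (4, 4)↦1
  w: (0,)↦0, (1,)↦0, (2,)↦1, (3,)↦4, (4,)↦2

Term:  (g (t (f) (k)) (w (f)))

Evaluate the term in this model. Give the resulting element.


  f = 4
  k = 4
  (t (f) (k)) = t(4, 4) = 1
  f = 4
  (w (f)) = w(4,) = 2
  (g (t (f) (k)) (w (f))) = g(1, 2) = 1

value = 1


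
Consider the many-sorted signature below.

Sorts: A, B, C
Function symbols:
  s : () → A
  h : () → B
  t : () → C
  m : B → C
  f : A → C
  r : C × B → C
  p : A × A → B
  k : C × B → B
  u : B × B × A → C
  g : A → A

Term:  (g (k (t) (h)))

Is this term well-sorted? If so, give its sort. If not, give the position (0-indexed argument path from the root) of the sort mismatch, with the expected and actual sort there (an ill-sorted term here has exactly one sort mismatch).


    (t) : C
    (h) : B
  (k (t) (h)) : B
(g (k (t) (h))) : ✗ arg 0 at [0] has sort B, expected A

ill-sorted at position [0]: expected A, got B


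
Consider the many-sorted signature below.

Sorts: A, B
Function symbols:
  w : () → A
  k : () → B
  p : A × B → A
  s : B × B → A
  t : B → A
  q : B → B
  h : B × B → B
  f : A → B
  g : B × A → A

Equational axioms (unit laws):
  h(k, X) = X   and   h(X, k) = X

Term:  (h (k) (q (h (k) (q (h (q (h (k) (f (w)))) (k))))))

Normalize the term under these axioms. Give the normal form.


1. (h (k) (q (h (k) (q (h (q (h (k) (f (w)))) (k))))))  →  (q (h (k) (q (h (q (h (k) (f (w)))) (k)))))
2. (q (h (k) (q (h (q (h (k) (f (w)))) (k)))))  →  (q (q (h (q (h (k) (f (w)))) (k))))
3. (q (q (h (q (h (k) (f (w)))) (k))))  →  (q (q (q (h (k) (f (w))))))
4. (q (q (q (h (k) (f (w))))))  →  (q (q (q (f (w)))))

normal form = (q (q (q (f (w)))))


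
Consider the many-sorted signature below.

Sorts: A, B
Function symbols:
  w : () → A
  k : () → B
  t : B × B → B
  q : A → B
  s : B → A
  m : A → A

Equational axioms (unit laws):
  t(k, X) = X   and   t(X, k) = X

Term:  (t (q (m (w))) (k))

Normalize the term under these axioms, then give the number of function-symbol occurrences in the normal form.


size = 3

1. (t (q (m (w))) (k))  →  (q (m (w)))
normal form: (q (m (w)))


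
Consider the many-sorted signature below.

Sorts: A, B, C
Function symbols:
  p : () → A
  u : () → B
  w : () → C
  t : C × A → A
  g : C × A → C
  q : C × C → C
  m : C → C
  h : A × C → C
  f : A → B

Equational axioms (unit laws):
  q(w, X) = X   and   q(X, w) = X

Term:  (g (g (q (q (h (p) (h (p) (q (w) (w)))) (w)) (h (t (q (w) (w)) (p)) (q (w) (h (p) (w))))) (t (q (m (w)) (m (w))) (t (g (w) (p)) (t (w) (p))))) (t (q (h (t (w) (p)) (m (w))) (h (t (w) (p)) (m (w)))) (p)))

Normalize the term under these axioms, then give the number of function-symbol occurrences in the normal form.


1. (g (g (q (q (h (p) (h (p) (q (w) (w)))) (w)) (h (t (q (w) (w)) (p)) (q (w) (h (p) (w))))) (t (q (m (w)) (m (w))) (t (g (w) (p)) (t (w) (p))))) (t (q (h (t (w) (p)) (m (w))) (h (t (w) (p)) (m (w)))) (p)))  →  (g (g (q (h (p) (h (p) (q (w) (w)))) (h (t (q (w) (w)) (p)) (q (w) (h (p) (w))))) (t (q (m (w)) (m (w))) (t (g (w) (p)) (t (w) (p))))) (t (q (h (t (w) (p)) (m (w))) (h (t (w) (p)) (m (w)))) (p)))
2. (g (g (q (h (p) (h (p) (q (w) (w)))) (h (t (q (w) (w)) (p)) (q (w) (h (p) (w))))) (t (q (m (w)) (m (w))) (t (g (w) (p)) (t (w) (p))))) (t (q (h (t (w) (p)) (m (w))) (h (t (w) (p)) (m (w)))) (p)))  →  (g (g (q (h (p) (h (p) (w))) (h (t (q (w) (w)) (p)) (q (w) (h (p) (w))))) (t (q (m (w)) (m (w))) (t (g (w) (p)) (t (w) (p))))) (t (q (h (t (w) (p)) (m (w))) (h (t (w) (p)) (m (w)))) (p)))
3. (g (g (q (h (p) (h (p) (w))) (h (t (q (w) (w)) (p)) (q (w) (h (p) (w))))) (t (q (m (w)) (m (w))) (t (g (w) (p)) (t (w) (p))))) (t (q (h (t (w) (p)) (m (w))) (h (t (w) (p)) (m (w)))) (p)))  →  (g (g (q (h (p) (h (p) (w))) (h (t (w) (p)) (q (w) (h (p) (w))))) (t (q (m (w)) (m (w))) (t (g (w) (p)) (t (w) (p))))) (t (q (h (t (w) (p)) (m (w))) (h (t (w) (p)) (m (w)))) (p)))
4. (g (g (q (h (p) (h (p) (w))) (h (t (w) (p)) (q (w) (h (p) (w))))) (t (q (m (w)) (m (w))) (t (g (w) (p)) (t (w) (p))))) (t (q (h (t (w) (p)) (m (w))) (h (t (w) (p)) (m (w)))) (p)))  →  (g (g (q (h (p) (h (p) (w))) (h (t (w) (p)) (h (p) (w)))) (t (q (m (w)) (m (w))) (t (g (w) (p)) (t (w) (p))))) (t (q (h (t (w) (p)) (m (w))) (h (t (w) (p)) (m (w)))) (p)))
normal form: (g (g (q (h (p) (h (p) (w))) (h (t (w) (p)) (h (p) (w)))) (t (q (m (w)) (m (w))) (t (g (w) (p)) (t (w) (p))))) (t (q (h (t (w) (p)) (m (w))) (h (t (w) (p)) (m (w)))) (p)))

size = 43


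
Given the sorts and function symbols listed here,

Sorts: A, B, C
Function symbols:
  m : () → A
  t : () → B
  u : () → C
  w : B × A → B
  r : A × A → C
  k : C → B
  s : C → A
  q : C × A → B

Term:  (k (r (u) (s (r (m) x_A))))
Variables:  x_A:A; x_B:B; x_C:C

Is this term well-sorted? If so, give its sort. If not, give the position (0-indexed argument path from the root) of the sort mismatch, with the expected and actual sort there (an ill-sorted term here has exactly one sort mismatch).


ill-sorted at position [0, 0]: expected A, got C

    (u) : C
        (m) : A
        x_A : A
      (r (m) x_A) : C
    (s (r (m) x_A)) : A
  (r (u) (s (r (m) x_A))) : ✗ arg 0 at [0, 0] has sort C, expected A


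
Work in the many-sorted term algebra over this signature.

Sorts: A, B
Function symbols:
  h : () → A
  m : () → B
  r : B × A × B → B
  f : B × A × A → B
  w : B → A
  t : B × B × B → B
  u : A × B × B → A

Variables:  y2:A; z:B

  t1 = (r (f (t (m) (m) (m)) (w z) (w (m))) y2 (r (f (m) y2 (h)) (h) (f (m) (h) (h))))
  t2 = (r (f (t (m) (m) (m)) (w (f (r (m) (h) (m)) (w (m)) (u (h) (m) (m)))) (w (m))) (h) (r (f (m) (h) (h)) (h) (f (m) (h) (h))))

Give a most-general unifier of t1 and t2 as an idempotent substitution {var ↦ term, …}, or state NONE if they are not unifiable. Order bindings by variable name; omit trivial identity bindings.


{y2 ↦ (h), z ↦ (f (r (m) (h) (m)) (w (m)) (u (h) (m) (m)))}


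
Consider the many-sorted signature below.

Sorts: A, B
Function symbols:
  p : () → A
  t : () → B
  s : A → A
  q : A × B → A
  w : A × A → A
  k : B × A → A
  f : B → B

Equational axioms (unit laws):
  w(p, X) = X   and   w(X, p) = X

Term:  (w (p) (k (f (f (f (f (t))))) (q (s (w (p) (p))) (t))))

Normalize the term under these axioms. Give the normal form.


normal form = (k (f (f (f (f (t))))) (q (s (p)) (t)))

1. (w (p) (k (f (f (f (f (t))))) (q (s (w (p) (p))) (t))))  →  (k (f (f (f (f (t))))) (q (s (w (p) (p))) (t)))
2. (k (f (f (f (f (t))))) (q (s (w (p) (p))) (t)))  →  (k (f (f (f (f (t))))) (q (s (p)) (t)))


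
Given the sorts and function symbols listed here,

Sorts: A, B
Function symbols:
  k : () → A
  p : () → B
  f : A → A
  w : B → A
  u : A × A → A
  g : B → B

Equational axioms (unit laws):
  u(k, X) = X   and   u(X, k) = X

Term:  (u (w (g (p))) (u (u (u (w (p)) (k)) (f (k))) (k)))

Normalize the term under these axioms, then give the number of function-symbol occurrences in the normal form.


1. (u (w (g (p))) (u (u (u (w (p)) (k)) (f (k))) (k)))  →  (u (w (g (p))) (u (u (w (p)) (k)) (f (k))))
2. (u (w (g (p))) (u (u (w (p)) (k)) (f (k))))  →  (u (w (g (p))) (u (w (p)) (f (k))))
normal form: (u (w (g (p))) (u (w (p)) (f (k))))

size = 9


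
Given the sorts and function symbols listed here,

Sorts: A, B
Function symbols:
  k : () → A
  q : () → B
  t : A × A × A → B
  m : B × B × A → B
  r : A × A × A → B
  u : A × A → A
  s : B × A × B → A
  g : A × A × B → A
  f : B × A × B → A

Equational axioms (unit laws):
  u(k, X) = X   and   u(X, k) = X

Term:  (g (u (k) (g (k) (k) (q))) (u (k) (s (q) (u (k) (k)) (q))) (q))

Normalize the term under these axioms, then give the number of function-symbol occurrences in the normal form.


size = 10

1. (g (u (k) (g (k) (k) (q))) (u (k) (s (q) (u (k) (k)) (q))) (q))  →  (g (g (k) (k) (q)) (u (k) (s (q) (u (k) (k)) (q))) (q))
2. (g (g (k) (k) (q)) (u (k) (s (q) (u (k) (k)) (q))) (q))  →  (g (g (k) (k) (q)) (s (q) (u (k) (k)) (q)) (q))
3. (g (g (k) (k) (q)) (s (q) (u (k) (k)) (q)) (q))  →  (g (g (k) (k) (q)) (s (q) (k) (q)) (q))
normal form: (g (g (k) (k) (q)) (s (q) (k) (q)) (q))


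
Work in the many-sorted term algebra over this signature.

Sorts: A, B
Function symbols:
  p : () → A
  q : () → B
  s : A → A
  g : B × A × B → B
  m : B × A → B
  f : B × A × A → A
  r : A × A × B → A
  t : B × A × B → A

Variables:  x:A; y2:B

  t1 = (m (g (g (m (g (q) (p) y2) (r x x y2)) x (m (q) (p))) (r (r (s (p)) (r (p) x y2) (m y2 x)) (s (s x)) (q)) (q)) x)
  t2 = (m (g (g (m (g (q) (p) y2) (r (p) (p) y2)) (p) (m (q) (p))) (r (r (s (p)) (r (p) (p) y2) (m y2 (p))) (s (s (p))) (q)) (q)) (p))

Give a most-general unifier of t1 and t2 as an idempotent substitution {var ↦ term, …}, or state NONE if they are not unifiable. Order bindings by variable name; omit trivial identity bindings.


{x ↦ (p)}


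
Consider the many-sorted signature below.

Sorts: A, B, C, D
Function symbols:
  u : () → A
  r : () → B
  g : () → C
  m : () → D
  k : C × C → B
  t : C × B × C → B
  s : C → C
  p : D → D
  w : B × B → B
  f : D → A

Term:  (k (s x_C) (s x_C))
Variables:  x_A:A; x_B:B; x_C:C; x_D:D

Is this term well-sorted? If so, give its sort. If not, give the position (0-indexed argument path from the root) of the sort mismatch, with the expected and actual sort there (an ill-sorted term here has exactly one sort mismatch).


    x_C : C
  (s x_C) : C
    x_C : C
  (s x_C) : C
(k (s x_C) (s x_C)) : B

well-sorted; sort = B


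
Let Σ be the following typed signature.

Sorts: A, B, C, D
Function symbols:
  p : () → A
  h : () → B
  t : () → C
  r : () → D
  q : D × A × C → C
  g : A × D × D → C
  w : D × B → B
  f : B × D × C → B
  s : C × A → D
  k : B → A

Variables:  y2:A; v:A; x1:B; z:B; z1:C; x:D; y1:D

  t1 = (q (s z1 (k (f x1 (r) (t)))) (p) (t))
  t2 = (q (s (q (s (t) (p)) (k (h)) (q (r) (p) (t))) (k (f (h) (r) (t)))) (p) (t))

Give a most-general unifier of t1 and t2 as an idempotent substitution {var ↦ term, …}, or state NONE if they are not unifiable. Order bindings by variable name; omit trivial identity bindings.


{x1 ↦ (h), z1 ↦ (q (s (t) (p)) (k (h)) (q (r) (p) (t)))}


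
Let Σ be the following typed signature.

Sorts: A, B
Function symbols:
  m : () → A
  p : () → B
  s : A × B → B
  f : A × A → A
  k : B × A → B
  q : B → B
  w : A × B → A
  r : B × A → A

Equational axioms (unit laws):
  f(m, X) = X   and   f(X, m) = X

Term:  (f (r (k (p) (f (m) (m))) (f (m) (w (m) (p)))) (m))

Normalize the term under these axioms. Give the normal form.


normal form = (r (k (p) (m)) (w (m) (p)))

1. (f (r (k (p) (f (m) (m))) (f (m) (w (m) (p)))) (m))  →  (r (k (p) (f (m) (m))) (f (m) (w (m) (p))))
2. (r (k (p) (f (m) (m))) (f (m) (w (m) (p))))  →  (r (k (p) (m)) (f (m) (w (m) (p))))
3. (r (k (p) (m)) (f (m) (w (m) (p))))  →  (r (k (p) (m)) (w (m) (p)))


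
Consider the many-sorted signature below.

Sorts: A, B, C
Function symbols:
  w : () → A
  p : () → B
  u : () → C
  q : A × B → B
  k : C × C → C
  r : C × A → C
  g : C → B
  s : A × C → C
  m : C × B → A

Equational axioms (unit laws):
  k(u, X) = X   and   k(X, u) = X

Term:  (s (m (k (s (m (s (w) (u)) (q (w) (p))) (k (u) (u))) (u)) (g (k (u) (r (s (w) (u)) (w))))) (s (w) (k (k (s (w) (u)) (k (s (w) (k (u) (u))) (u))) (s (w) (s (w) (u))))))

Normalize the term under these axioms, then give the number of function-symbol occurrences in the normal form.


1. (s (m (k (s (m (s (w) (u)) (q (w) (p))) (k (u) (u))) (u)) (g (k (u) (r (s (w) (u)) (w))))) (s (w) (k (k (s (w) (u)) (k (s (w) (k (u) (u))) (u))) (s (w) (s (w) (u))))))  →  (s (m (s (m (s (w) (u)) (q (w) (p))) (k (u) (u))) (g (k (u) (r (s (w) (u)) (w))))) (s (w) (k (k (s (w) (u)) (k (s (w) (k (u) (u))) (u))) (s (w) (s (w) (u))))))
2. (s (m (s (m (s (w) (u)) (q (w) (p))) (k (u) (u))) (g (k (u) (r (s (w) (u)) (w))))) (s (w) (k (k (s (w) (u)) (k (s (w) (k (u) (u))) (u))) (s (w) (s (w) (u))))))  →  (s (m (s (m (s (w) (u)) (q (w) (p))) (u)) (g (k (u) (r (s (w) (u)) (w))))) (s (w) (k (k (s (w) (u)) (k (s (w) (k (u) (u))) (u))) (s (w) (s (w) (u))))))
3. (s (m (s (m (s (w) (u)) (q (w) (p))) (u)) (g (k (u) (r (s (w) (u)) (w))))) (s (w) (k (k (s (w) (u)) (k (s (w) (k (u) (u))) (u))) (s (w) (s (w) (u))))))  →  (s (m (s (m (s (w) (u)) (q (w) (p))) (u)) (g (r (s (w) (u)) (w)))) (s (w) (k (k (s (w) (u)) (k (s (w) (k (u) (u))) (u))) (s (w) (s (w) (u))))))
4. (s (m (s (m (s (w) (u)) (q (w) (p))) (u)) (g (r (s (w) (u)) (w)))) (s (w) (k (k (s (w) (u)) (k (s (w) (k (u) (u))) (u))) (s (w) (s (w) (u))))))  →  (s (m (s (m (s (w) (u)) (q (w) (p))) (u)) (g (r (s (w) (u)) (w)))) (s (w) (k (k (s (w) (u)) (s (w) (k (u) (u)))) (s (w) (s (w) (u))))))
5. (s (m (s (m (s (w) (u)) (q (w) (p))) (u)) (g (r (s (w) (u)) (w)))) (s (w) (k (k (s (w) (u)) (s (w) (k (u) (u)))) (s (w) (s (w) (u))))))  →  (s (m (s (m (s (w) (u)) (q (w) (p))) (u)) (g (r (s (w) (u)) (w)))) (s (w) (k (k (s (w) (u)) (s (w) (u))) (s (w) (s (w) (u))))))
normal form: (s (m (s (m (s (w) (u)) (q (w) (p))) (u)) (g (r (s (w) (u)) (w)))) (s (w) (k (k (s (w) (u)) (s (w) (u))) (s (w) (s (w) (u))))))

size = 32


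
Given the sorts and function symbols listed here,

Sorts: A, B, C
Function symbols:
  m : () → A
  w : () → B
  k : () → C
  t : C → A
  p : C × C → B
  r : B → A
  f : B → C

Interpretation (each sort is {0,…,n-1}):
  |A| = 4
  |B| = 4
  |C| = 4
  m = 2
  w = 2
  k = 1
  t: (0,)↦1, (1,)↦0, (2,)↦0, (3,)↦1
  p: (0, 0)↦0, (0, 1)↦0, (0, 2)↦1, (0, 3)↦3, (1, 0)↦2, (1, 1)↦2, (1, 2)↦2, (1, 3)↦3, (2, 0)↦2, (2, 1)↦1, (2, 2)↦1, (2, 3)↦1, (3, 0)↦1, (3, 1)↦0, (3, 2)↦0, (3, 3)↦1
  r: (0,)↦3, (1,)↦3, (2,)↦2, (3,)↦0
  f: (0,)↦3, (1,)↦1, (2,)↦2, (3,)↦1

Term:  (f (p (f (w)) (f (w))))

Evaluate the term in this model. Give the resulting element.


value = 1

  w = 2
  (f (w)) = f(2,) = 2
  w = 2
  (f (w)) = f(2,) = 2
  (p (f (w)) (f (w))) = p(2, 2) = 1
  (f (p (f (w)) (f (w)))) = f(1,) = 1


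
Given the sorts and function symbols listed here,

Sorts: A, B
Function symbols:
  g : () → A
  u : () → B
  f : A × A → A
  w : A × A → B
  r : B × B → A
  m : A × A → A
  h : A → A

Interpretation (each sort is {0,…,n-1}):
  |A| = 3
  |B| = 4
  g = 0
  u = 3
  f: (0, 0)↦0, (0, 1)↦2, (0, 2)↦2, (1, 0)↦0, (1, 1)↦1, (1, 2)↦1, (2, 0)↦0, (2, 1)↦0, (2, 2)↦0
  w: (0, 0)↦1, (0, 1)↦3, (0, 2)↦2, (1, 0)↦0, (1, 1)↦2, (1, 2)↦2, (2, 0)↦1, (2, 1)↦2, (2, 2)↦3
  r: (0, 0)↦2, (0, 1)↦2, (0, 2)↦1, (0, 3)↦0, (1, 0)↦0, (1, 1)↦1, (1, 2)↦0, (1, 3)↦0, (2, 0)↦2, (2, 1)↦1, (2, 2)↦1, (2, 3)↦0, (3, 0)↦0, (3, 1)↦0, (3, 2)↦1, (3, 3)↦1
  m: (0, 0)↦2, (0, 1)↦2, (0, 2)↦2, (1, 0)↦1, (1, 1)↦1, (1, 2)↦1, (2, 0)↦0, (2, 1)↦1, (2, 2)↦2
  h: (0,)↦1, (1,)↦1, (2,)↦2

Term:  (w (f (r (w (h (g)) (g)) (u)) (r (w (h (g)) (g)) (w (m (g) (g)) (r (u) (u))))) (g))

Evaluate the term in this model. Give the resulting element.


  g = 0
  (h (g)) = h(0,) = 1
  g = 0
  (w (h (g)) (g)) = w(1, 0) = 0
  u = 3
  (r (w (h (g)) (g)) (u)) = r(0, 3) = 0
  g = 0
  (h (g)) = h(0,) = 1
  g = 0
  (w (h (g)) (g)) = w(1, 0) = 0
  g = 0
  g = 0
  (m (g) (g)) = m(0, 0) = 2
  u = 3
  u = 3
  (r (u) (u)) = r(3, 3) = 1
  (w (m (g) (g)) (r (u) (u))) = w(2, 1) = 2
  (r (w (h (g)) (g)) (w (m (g) (g)) (r (u) (u)))) = r(0, 2) = 1
  (f (r (w (h (g)) (g)) (u)) (r (w (h (g)) (g)) (w (m (g) (g)) (r (u) (u))))) = f(0, 1) = 2
  g = 0
  (w (f (r (w (h (g)) (g)) (u)) (r (w (h (g)) (g)) (w (m (g) (g)) (r (u) (u))))) (g)) = w(2, 0) = 1

value = 1


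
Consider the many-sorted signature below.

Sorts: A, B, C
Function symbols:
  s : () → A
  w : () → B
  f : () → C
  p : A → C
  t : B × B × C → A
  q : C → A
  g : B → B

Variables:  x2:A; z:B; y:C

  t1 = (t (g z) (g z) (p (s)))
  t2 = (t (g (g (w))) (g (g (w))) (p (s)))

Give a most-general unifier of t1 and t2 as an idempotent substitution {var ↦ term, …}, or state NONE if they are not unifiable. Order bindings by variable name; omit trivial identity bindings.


{z ↦ (g (w))}


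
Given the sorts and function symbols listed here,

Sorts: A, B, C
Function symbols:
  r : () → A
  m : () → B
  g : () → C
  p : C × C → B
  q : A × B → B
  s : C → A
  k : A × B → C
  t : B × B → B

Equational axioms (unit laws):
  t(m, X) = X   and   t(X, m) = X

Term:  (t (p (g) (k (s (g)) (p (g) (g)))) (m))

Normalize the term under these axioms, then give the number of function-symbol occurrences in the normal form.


1. (t (p (g) (k (s (g)) (p (g) (g)))) (m))  →  (p (g) (k (s (g)) (p (g) (g))))
normal form: (p (g) (k (s (g)) (p (g) (g))))

size = 8


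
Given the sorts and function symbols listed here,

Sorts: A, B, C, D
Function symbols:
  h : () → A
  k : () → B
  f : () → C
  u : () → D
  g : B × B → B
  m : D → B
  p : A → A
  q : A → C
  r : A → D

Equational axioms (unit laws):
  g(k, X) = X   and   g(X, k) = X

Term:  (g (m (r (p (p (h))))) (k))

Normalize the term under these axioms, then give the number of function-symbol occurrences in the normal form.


size = 5

1. (g (m (r (p (p (h))))) (k))  →  (m (r (p (p (h)))))
normal form: (m (r (p (p (h)))))


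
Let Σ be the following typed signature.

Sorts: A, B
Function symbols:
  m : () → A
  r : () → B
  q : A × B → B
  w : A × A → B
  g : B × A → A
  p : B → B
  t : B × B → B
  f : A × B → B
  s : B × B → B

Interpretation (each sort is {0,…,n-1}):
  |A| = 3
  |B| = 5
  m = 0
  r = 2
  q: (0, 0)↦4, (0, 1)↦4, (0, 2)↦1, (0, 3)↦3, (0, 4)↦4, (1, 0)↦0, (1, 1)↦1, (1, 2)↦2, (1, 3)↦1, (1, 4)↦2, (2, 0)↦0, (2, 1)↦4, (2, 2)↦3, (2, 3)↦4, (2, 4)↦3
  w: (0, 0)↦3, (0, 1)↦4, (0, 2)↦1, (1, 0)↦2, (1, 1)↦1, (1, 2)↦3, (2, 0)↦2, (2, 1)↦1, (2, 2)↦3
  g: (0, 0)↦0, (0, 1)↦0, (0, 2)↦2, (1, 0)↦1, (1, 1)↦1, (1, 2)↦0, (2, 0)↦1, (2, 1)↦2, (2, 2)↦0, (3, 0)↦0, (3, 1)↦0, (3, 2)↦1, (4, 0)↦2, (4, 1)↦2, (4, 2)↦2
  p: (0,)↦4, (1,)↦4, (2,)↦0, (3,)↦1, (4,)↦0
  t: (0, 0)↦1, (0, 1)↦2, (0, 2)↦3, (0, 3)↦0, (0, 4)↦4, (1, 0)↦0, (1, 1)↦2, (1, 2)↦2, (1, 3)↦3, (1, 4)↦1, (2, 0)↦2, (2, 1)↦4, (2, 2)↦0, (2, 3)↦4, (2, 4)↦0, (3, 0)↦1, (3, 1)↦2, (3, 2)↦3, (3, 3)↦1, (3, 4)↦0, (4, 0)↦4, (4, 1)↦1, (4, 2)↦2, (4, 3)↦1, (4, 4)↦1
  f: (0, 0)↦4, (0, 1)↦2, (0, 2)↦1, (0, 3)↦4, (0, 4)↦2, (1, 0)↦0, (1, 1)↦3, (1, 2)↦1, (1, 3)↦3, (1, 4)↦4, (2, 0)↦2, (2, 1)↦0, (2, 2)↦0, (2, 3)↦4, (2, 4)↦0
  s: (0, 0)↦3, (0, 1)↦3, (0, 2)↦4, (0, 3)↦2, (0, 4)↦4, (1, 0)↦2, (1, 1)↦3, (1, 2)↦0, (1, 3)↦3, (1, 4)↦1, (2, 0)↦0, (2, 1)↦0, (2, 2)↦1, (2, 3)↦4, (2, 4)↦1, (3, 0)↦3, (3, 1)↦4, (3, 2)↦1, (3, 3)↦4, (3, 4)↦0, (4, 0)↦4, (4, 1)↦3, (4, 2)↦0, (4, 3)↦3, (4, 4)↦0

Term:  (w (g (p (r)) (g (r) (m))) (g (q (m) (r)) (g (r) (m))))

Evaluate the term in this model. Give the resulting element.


  r = 2
  (p (r)) = p(2,) = 0
  r = 2
  m = 0
  (g (r) (m)) = g(2, 0) = 1
  (g (p (r)) (g (r) (m))) = g(0, 1) = 0
  m = 0
  r = 2
  (q (m) (r)) = q(0, 2) = 1
  r = 2
  m = 0
  (g (r) (m)) = g(2, 0) = 1
  (g (q (m) (r)) (g (r) (m))) = g(1, 1) = 1
  (w (g (p (r)) (g (r) (m))) (g (q (m) (r)) (g (r) (m)))) = w(0, 1) = 4

value = 4


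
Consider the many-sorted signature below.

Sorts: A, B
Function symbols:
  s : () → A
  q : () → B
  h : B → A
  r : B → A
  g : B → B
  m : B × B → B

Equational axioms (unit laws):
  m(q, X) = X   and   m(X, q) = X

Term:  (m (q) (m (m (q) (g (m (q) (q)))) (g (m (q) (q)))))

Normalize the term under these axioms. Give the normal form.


1. (m (q) (m (m (q) (g (m (q) (q)))) (g (m (q) (q)))))  →  (m (m (q) (g (m (q) (q)))) (g (m (q) (q))))
2. (m (m (q) (g (m (q) (q)))) (g (m (q) (q))))  →  (m (g (m (q) (q))) (g (m (q) (q))))
3. (m (g (m (q) (q))) (g (m (q) (q))))  →  (m (g (q)) (g (m (q) (q))))
4. (m (g (q)) (g (m (q) (q))))  →  (m (g (q)) (g (q)))

normal form = (m (g (q)) (g (q)))


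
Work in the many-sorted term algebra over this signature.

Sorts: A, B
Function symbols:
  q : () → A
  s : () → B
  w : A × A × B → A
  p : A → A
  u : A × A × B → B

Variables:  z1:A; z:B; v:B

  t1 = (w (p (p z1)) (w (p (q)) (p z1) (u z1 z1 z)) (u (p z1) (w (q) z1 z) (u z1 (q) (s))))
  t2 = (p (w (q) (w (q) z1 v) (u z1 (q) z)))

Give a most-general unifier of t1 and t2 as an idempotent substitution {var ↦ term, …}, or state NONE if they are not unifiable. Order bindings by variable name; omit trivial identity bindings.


head clash or occurs-check failure — not unifiable

NONE (not unifiable)


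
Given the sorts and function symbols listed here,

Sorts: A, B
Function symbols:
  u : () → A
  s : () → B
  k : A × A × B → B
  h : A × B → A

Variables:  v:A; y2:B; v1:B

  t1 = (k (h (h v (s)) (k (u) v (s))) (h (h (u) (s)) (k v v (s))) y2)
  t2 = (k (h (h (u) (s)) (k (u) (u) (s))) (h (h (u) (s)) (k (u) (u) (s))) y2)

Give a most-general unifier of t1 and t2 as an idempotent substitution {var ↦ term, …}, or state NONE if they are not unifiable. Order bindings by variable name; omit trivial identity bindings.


{v ↦ (u)}


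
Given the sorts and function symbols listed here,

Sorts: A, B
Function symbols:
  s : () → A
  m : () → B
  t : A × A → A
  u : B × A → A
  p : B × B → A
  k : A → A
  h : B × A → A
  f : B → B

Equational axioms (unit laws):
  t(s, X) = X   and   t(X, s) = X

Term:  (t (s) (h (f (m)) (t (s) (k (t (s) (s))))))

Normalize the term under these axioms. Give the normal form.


1. (t (s) (h (f (m)) (t (s) (k (t (s) (s))))))  →  (h (f (m)) (t (s) (k (t (s) (s)))))
2. (h (f (m)) (t (s) (k (t (s) (s)))))  →  (h (f (m)) (k (t (s) (s))))
3. (h (f (m)) (k (t (s) (s))))  →  (h (f (m)) (k (s)))

normal form = (h (f (m)) (k (s)))


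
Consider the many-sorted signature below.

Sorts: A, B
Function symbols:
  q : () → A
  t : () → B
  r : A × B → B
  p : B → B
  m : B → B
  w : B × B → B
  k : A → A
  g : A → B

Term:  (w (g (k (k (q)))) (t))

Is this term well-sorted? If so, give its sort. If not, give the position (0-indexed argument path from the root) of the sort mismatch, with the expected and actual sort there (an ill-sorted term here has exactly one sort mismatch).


well-sorted; sort = B

        (q) : A
      (k (q)) : A
    (k (k (q))) : A
  (g (k (k (q)))) : B
  (t) : B
(w (g (k (k (q)))) (t)) : B


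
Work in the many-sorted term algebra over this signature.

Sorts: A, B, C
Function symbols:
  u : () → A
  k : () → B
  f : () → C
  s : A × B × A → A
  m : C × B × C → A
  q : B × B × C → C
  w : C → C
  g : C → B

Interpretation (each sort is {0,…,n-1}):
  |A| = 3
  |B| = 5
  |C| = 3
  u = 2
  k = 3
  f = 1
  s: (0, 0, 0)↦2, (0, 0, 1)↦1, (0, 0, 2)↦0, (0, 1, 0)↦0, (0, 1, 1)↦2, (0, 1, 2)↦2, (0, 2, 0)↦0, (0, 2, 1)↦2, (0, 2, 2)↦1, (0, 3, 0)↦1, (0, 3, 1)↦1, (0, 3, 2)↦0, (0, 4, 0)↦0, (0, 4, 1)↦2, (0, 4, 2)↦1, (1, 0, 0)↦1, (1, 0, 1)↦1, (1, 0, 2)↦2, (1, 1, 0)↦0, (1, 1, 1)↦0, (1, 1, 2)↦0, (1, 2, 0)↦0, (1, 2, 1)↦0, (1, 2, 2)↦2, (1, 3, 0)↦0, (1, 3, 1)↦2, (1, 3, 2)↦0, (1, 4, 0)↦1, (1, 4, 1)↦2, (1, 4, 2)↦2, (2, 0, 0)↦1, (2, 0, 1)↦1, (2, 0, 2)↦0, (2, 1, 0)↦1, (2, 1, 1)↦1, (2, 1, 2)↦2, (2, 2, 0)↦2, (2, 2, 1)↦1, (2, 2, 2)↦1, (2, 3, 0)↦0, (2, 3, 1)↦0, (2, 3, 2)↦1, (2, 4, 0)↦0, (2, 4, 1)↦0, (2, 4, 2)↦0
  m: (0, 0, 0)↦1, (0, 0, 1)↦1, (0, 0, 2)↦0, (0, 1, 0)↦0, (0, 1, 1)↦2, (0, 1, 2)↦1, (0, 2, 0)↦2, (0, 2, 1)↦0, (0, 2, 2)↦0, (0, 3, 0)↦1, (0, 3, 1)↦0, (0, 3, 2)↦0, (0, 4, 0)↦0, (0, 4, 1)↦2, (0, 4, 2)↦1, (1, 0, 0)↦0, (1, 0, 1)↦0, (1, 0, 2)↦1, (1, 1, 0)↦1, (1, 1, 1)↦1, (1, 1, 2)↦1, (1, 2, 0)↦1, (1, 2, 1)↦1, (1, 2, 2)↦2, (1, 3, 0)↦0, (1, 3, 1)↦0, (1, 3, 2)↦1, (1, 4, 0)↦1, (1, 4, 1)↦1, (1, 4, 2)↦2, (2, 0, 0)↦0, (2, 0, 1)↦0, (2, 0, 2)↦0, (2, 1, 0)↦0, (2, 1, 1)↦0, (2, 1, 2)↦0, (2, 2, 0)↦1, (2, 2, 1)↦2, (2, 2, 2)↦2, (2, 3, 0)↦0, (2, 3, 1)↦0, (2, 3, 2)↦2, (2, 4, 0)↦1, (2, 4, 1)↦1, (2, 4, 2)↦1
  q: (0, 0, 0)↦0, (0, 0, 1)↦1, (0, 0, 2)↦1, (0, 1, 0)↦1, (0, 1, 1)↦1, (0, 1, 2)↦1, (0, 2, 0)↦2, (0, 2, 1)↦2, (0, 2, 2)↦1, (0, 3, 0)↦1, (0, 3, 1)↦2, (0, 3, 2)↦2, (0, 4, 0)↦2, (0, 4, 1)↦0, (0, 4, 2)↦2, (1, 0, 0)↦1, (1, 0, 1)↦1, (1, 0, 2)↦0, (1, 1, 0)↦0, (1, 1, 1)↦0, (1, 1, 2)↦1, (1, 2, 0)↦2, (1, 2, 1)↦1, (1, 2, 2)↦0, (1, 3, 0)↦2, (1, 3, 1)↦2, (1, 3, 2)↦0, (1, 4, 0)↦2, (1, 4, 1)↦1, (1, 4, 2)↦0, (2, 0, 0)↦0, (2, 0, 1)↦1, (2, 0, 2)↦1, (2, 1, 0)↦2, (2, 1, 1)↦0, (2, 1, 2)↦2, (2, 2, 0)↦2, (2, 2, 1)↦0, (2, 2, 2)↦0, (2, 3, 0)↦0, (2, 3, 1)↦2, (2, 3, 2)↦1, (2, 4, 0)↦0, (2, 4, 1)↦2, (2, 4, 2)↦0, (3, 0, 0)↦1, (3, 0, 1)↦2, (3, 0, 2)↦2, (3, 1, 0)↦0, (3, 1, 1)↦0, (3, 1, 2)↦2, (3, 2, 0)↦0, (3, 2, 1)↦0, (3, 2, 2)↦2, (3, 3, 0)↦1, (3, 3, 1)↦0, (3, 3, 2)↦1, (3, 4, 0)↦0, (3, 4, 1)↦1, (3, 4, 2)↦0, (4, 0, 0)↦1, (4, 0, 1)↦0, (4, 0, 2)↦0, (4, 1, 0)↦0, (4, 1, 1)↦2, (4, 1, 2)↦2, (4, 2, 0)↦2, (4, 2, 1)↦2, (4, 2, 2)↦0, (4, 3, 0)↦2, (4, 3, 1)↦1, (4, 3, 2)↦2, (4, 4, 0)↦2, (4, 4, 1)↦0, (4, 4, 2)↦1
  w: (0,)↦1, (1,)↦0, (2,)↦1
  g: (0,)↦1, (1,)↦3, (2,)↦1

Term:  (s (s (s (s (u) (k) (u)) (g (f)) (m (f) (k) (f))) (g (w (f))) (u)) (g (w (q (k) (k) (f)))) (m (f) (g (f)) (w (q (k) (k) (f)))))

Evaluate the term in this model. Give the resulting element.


value = 0

  u = 2
  k = 3
  u = 2
  (s (u) (k) (u)) = s(2, 3, 2) = 1
  f = 1
  (g (f)) = g(1,) = 3
  f = 1
  k = 3
  f = 1
  (m (f) (k) (f)) = m(1, 3, 1) = 0
  (s (s (u) (k) (u)) (g (f)) (m (f) (k) (f))) = s(1, 3, 0) = 0
  f = 1
  (w (f)) = w(1,) = 0
  (g (w (f))) = g(0,) = 1
  u = 2
  (s (s (s (u) (k) (u)) (g (f)) (m (f) (k) (f))) (g (w (f))) (u)) = s(0, 1, 2) = 2
  k = 3
  k = 3
  f = 1
  (q (k) (k) (f)) = q(3, 3, 1) = 0
  (w (q (k) (k) (f))) = w(0,) = 1
  (g (w (q (k) (k) (f)))) = g(1,) = 3
  f = 1
  f = 1
  (g (f)) = g(1,) = 3
  k = 3
  k = 3
  f = 1
  (q (k) (k) (f)) = q(3, 3, 1) = 0
  (w (q (k) (k) (f))) = w(0,) = 1
  (m (f) (g (f)) (w (q (k) (k) (f)))) = m(1, 3, 1) = 0
  (s (s (s (s (u) (k) (u)) (g (f)) (m (f) (k) (f))) (g (w (f))) (u)) (g (w (q (k) (k) (f)))) (m (f) (g (f)) (w (q (k) (k) (f))))) = s(2, 3, 0) = 0


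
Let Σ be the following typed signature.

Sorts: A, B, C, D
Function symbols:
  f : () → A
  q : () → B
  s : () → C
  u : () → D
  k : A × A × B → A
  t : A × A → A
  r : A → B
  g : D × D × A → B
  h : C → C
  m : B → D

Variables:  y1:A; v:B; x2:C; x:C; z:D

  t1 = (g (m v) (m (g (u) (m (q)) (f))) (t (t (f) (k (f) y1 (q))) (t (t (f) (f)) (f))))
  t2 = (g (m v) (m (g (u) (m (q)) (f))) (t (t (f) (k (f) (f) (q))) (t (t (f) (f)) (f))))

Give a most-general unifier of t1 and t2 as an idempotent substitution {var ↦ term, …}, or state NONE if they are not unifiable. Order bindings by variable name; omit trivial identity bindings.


{y1 ↦ (f)}


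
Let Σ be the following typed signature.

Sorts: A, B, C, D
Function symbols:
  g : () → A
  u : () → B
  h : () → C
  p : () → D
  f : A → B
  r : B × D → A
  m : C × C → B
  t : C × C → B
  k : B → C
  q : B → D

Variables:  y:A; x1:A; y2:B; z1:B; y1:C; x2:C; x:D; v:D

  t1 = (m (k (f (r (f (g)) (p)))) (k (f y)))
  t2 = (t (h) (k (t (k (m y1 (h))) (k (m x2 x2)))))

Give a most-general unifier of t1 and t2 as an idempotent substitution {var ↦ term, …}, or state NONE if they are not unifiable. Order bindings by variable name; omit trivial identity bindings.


NONE (not unifiable)

head clash or occurs-check failure — not unifiable


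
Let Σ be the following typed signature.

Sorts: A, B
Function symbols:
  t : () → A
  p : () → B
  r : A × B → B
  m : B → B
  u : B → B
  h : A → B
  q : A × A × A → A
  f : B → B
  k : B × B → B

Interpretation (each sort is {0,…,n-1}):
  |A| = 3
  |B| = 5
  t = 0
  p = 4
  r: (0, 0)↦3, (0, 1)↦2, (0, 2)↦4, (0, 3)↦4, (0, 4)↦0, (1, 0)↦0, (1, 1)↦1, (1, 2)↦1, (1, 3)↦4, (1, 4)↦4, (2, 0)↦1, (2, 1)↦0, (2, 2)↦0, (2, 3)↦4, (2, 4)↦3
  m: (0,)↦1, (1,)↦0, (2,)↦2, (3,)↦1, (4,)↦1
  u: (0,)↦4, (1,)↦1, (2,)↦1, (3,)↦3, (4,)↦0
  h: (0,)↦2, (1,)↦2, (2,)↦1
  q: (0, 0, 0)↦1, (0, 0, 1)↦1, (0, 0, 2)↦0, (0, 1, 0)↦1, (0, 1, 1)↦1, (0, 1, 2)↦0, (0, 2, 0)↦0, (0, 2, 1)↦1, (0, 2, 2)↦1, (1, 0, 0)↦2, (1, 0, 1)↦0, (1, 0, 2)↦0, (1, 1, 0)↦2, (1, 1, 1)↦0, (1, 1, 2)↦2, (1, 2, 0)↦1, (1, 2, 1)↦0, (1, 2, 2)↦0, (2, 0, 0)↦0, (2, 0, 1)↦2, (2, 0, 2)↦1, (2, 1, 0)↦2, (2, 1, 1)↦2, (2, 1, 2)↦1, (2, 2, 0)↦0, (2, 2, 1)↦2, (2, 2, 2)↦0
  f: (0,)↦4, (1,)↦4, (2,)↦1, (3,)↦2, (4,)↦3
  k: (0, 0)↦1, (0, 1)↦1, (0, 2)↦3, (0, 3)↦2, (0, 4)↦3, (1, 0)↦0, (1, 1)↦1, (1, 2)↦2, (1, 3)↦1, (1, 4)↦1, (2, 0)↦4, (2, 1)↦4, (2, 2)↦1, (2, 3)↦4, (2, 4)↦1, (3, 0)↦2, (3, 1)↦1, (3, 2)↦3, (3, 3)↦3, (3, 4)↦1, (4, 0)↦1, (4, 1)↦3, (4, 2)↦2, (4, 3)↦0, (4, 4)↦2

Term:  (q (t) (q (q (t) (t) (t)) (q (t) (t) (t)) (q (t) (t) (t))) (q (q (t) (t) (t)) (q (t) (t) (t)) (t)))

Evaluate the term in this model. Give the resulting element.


  t = 0
  t = 0
  t = 0
  t = 0
  (q (t) (t) (t)) = q(0, 0, 0) = 1
  t = 0
  t = 0
  t = 0
  (q (t) (t) (t)) = q(0, 0, 0) = 1
  t = 0
  t = 0
  t = 0
  (q (t) (t) (t)) = q(0, 0, 0) = 1
  (q (q (t) (t) (t)) (q (t) (t) (t)) (q (t) (t) (t))) = q(1, 1, 1) = 0
  t = 0
  t = 0
  t = 0
  (q (t) (t) (t)) = q(0, 0, 0) = 1
  t = 0
  t = 0
  t = 0
  (q (t) (t) (t)) = q(0, 0, 0) = 1
  t = 0
  (q (q (t) (t) (t)) (q (t) (t) (t)) (t)) = q(1, 1, 0) = 2
  (q (t) (q (q (t) (t) (t)) (q (t) (t) (t)) (q (t) (t) (t))) (q (q (t) (t) (t)) (q (t) (t) (t)) (t))) = q(0, 0, 2) = 0

value = 0


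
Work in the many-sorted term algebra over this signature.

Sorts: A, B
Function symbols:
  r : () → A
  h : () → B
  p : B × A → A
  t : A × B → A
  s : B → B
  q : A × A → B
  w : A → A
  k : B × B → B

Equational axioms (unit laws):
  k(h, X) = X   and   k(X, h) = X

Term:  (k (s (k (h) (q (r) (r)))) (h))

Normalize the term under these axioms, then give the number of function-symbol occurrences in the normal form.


size = 4

1. (k (s (k (h) (q (r) (r)))) (h))  →  (s (k (h) (q (r) (r))))
2. (s (k (h) (q (r) (r))))  →  (s (q (r) (r)))
normal form: (s (q (r) (r)))
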